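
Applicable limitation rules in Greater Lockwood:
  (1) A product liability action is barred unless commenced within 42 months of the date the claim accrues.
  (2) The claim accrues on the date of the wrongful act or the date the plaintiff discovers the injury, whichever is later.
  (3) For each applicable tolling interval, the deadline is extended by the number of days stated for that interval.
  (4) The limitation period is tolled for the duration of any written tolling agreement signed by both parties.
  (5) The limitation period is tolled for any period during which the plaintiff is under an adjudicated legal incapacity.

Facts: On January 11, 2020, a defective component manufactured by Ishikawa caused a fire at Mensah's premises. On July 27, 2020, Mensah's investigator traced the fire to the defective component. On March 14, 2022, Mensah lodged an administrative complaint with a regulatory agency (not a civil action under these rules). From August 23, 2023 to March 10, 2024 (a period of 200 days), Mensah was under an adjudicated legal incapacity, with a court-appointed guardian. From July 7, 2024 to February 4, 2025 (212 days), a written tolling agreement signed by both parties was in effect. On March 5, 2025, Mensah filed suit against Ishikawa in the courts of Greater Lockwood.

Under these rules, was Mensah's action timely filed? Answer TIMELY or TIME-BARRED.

TIMELY

Taking the later of the act (January 11, 2020) and discovery (July 27, 2020), the claim accrued on July 27, 2020.
Adding the 42 months base period to July 27, 2020 gives a deadline of January 27, 2024, before any tolling.
The period was tolled for 200 days by the plaintiff's legal incapacity (August 23, 2023 to March 10, 2024), pushing the deadline to August 14, 2024.
Because the written tolling agreement ran from July 7, 2024 to February 4, 2025, the deadline is extended by 212 days to March 14, 2025.
Nothing else in the chronology tolls or restarts the period.
The March 5, 2025 filing precedes the March 14, 2025 deadline; the claim is timely.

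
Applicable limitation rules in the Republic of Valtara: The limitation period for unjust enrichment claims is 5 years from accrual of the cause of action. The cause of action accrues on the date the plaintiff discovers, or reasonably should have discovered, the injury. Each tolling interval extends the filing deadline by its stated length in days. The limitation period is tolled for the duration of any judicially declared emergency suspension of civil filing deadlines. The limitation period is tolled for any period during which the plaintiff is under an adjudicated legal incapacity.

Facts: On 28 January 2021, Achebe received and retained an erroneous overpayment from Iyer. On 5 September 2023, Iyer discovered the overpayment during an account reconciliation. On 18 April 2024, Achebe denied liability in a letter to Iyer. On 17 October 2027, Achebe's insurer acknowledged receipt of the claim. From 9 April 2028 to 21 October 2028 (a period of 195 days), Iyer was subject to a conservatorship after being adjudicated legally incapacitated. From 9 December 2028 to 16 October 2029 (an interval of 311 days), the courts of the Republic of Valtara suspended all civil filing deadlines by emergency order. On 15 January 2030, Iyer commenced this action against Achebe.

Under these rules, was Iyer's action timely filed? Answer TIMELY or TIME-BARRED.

TIMELY

Accrual is tied to discovery, so the period began on 5 September 2023 rather than on 28 January 2021 when the act occurred.
5 years from 5 September 2023 is 5 September 2028.
The period was tolled for 195 days by the plaintiff's legal incapacity (9 April 2028 to 21 October 2028), pushing the deadline to 19 March 2029.
The period was tolled for 311 days by the emergency suspension of filing deadlines (9 December 2028 to 16 October 2029), pushing the deadline to 24 January 2030.
Nothing else in the chronology tolls or restarts the period.
Filing on 15 January 2030 beat the 24 January 2030 deadline — the action is timely.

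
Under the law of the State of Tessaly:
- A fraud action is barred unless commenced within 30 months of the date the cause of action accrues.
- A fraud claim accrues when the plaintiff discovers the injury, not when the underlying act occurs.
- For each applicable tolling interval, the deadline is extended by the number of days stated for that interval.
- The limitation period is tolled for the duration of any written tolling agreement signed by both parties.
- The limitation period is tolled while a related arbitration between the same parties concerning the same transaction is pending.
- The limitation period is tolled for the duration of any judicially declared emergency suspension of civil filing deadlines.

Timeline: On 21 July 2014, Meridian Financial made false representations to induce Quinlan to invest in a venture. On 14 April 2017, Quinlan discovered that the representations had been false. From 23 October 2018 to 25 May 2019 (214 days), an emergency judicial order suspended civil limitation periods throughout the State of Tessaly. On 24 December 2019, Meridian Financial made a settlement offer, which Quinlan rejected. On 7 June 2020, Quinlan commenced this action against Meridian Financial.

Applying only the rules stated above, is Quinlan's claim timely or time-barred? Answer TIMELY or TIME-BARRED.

TIME-BARRED

Under the discovery rule, the claim accrued on 14 April 2017, when Quinlan discovered the injury — not on the 21 July 2014 date of the underlying act.
The untolled deadline — 30 months after 14 April 2017 — is 14 October 2019.
The period was tolled for 214 days by the emergency suspension of filing deadlines (23 October 2018 to 25 May 2019), pushing the deadline to 15 May 2020.
None of the other events listed affects the running of the period under the stated rules.
Quinlan filed on 7 June 2020, after the 15 May 2020 deadline, so the action is time-barred.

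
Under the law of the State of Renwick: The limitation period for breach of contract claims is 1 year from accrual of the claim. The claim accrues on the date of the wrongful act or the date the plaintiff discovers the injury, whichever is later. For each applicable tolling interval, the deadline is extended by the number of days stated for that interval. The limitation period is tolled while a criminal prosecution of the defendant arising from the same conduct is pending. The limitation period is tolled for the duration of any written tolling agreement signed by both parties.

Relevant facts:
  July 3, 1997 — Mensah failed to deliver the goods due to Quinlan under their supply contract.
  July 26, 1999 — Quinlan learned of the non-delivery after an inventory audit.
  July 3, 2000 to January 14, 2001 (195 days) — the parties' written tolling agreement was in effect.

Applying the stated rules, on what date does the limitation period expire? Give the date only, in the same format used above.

February 6, 2001

Taking the later of the act (July 3, 1997) and discovery (July 26, 1999), the claim accrued on July 26, 1999.
1 year from July 26, 1999 is July 26, 2000.
The period was tolled for 195 days by the written tolling agreement (July 3, 2000 to January 14, 2001), pushing the deadline to February 6, 2001.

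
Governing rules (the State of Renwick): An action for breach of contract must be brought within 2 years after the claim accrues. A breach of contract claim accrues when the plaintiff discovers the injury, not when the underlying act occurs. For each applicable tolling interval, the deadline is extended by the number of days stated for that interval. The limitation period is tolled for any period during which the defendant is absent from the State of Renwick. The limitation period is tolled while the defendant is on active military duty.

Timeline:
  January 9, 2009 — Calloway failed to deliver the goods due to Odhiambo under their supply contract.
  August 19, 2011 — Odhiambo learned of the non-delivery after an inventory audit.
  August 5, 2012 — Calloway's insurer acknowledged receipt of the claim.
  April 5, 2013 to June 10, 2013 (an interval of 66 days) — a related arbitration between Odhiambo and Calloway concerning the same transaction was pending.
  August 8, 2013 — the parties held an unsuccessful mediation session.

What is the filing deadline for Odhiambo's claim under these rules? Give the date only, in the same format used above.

August 19, 2013

The claim did not accrue until Odhiambo discovered the injury on August 19, 2011; the January 9, 2009 act date does not start the clock under the stated rule.
The untolled deadline — 2 years after August 19, 2011 — is August 19, 2013.
Although a pending arbitration ran from April 5, 2013 to June 10, 2013, the stated rules do not make that a tolling event, so it is disregarded.
None of the other events listed affects the running of the period under the stated rules.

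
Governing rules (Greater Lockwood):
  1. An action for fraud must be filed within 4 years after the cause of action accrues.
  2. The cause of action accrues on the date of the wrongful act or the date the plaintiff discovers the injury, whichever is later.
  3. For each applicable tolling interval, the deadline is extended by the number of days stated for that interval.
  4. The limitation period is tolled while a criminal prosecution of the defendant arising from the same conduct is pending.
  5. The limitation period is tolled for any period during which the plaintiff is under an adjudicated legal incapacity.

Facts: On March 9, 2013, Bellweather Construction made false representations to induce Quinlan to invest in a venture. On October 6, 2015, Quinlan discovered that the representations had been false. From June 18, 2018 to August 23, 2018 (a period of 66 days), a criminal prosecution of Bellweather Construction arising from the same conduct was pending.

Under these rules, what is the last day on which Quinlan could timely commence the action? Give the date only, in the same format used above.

December 11, 2019

The claim accrued on October 6, 2015 — the later of the March 9, 2013 act and the October 6, 2015 discovery.
4 years from October 6, 2015 is October 6, 2019.
The pending criminal prosecution from June 18, 2018 to August 23, 2018 tolled the period for 66 days, extending the deadline to December 11, 2019.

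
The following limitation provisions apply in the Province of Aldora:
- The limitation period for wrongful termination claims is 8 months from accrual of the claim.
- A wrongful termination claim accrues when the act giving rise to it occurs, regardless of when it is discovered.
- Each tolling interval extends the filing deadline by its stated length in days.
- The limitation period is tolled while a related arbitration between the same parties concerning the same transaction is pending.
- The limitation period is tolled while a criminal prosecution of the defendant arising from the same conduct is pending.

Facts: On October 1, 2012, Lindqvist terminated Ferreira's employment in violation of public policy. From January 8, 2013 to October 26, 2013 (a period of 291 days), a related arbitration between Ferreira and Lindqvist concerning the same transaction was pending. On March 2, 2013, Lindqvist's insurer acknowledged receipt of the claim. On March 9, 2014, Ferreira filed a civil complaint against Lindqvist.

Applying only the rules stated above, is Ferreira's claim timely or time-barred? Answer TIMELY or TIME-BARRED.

TIMELY

The claim accrued on October 1, 2012, when the wrongful act occurred.
Adding the 8 months base period to October 1, 2012 gives a deadline of June 1, 2013, before any tolling.
The period was tolled for 291 days by the pending related arbitration (January 8, 2013 to October 26, 2013), pushing the deadline to March 19, 2014.
The other events in the timeline have no effect on the limitation period under the stated rules.
The March 9, 2014 filing precedes the March 19, 2014 deadline; the claim is timely.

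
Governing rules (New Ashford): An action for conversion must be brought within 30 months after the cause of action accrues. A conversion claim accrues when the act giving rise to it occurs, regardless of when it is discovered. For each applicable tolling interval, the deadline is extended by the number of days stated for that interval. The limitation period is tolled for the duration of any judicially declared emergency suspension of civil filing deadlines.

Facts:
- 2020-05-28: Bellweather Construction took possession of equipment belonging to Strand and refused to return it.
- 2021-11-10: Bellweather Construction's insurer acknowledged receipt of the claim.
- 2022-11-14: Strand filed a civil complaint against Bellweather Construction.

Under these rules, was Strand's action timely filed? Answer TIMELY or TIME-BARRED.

TIMELY

The limitation period began to run on 2020-05-28.
The untolled deadline — 30 months after 2020-05-28 — is 2022-11-28.
None of the other events listed affects the running of the period under the stated rules.
Strand filed on 2022-11-14, before the 2022-11-28 deadline, so the action is timely.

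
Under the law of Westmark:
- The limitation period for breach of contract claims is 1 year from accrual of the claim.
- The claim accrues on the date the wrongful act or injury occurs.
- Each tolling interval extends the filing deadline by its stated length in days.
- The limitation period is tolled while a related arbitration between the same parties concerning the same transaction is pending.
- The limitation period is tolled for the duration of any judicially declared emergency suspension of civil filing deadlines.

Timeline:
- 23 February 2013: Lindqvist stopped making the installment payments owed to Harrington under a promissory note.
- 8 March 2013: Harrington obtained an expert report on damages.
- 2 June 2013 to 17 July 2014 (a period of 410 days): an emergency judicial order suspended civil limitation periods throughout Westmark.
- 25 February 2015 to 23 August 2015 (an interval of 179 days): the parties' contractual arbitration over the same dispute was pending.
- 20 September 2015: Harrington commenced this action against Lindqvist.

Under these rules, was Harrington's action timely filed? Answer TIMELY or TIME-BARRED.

The claim accrued on 23 February 2013, when the wrongful act occurred.
The untolled deadline — 1 year after 23 February 2013 — is 23 February 2014.
The period was tolled for 410 days by the emergency suspension of filing deadlines (2 June 2013 to 17 July 2014), pushing the deadline to 9 April 2015.
The period was tolled for 179 days by the pending related arbitration (25 February 2015 to 23 August 2015), pushing the deadline to 5 October 2015.
Nothing else in the chronology tolls or restarts the period.
The 20 September 2015 filing precedes the 5 October 2015 deadline; the claim is timely.

TIMELY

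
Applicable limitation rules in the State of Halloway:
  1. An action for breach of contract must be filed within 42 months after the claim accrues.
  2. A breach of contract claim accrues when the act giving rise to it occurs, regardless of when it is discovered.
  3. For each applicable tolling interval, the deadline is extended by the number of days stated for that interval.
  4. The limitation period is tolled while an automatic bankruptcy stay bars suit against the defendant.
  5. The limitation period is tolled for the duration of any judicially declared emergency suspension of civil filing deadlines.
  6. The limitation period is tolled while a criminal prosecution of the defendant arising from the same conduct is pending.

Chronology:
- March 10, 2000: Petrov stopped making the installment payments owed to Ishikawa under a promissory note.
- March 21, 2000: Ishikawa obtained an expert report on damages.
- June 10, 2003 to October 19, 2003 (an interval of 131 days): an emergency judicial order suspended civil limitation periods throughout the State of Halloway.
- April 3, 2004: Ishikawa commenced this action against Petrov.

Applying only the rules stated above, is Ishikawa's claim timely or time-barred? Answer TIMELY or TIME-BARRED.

The limitation period began to run on March 10, 2000.
Adding the 42 months base period to March 10, 2000 gives a deadline of September 10, 2003, before any tolling.
Because the emergency suspension of filing deadlines ran from June 10, 2003 to October 19, 2003, the deadline is extended by 131 days to January 19, 2004.
The other events in the timeline have no effect on the limitation period under the stated rules.
Ishikawa filed on April 3, 2004, after the January 19, 2004 deadline, so the action is time-barred.

TIME-BARRED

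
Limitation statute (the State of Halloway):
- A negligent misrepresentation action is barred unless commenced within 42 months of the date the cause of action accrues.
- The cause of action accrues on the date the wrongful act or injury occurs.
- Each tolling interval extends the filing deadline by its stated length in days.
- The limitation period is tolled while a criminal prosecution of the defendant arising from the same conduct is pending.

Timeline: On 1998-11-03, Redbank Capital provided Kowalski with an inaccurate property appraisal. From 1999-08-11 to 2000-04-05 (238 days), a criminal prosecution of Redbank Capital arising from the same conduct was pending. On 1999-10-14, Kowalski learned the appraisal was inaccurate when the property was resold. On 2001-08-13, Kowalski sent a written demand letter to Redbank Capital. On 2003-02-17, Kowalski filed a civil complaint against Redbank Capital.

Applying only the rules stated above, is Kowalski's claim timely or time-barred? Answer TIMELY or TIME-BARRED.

TIME-BARRED

The claim accrued on 1998-11-03, when the wrongful act occurred; under the stated occurrence rule the 1999-10-14 discovery does not delay accrual.
Adding the 42 months base period to 1998-11-03 gives a deadline of 2002-05-03, before any tolling.
Because the pending criminal prosecution ran from 1999-08-11 to 2000-04-05, the deadline is extended by 238 days to 2002-12-27.
None of the other events listed affects the running of the period under the stated rules.
Filing on 2003-02-17 missed the 2002-12-27 deadline — the action is time-barred.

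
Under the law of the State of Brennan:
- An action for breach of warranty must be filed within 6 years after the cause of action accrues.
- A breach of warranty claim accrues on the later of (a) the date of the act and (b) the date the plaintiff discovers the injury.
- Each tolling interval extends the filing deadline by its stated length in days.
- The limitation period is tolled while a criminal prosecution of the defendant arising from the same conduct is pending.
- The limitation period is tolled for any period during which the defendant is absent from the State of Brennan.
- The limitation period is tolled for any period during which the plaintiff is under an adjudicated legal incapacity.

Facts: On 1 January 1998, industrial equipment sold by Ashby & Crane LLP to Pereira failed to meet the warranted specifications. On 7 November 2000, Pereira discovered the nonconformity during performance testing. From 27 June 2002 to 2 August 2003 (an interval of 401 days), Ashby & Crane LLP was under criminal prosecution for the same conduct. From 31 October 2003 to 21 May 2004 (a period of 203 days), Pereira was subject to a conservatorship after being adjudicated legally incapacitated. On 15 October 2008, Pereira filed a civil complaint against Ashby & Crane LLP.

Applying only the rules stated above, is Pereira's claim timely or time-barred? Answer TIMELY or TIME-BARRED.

Taking the later of the act (1 January 1998) and discovery (7 November 2000), the claim accrued on 7 November 2000.
6 years from 7 November 2000 is 7 November 2006.
Because the pending criminal prosecution ran from 27 June 2002 to 2 August 2003, the deadline is extended by 401 days to 13 December 2007.
The period was tolled for 203 days by the plaintiff's legal incapacity (31 October 2003 to 21 May 2004), pushing the deadline to 3 July 2008.
The 15 October 2008 filing falls after the 3 July 2008 deadline; the claim is time-barred.

TIME-BARRED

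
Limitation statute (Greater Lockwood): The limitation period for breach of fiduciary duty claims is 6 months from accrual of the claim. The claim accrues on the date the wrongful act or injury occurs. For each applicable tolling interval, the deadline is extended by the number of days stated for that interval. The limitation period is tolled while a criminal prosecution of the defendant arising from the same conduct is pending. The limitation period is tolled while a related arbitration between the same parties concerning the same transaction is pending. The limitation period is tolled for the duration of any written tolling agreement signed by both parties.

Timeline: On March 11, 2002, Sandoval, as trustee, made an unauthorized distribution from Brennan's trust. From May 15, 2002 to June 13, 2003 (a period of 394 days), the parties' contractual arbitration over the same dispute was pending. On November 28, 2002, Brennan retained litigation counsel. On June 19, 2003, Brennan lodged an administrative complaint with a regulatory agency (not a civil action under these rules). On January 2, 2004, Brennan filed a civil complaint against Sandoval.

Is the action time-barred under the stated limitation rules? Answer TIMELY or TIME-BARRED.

The claim accrued on March 11, 2002, when the wrongful act occurred.
The untolled deadline — 6 months after March 11, 2002 — is September 11, 2002.
Because the pending related arbitration ran from May 15, 2002 to June 13, 2003, the deadline is extended by 394 days to October 10, 2003.
The other events in the timeline have no effect on the limitation period under the stated rules.
The January 2, 2004 filing falls after the October 10, 2003 deadline; the claim is time-barred.

TIME-BARRED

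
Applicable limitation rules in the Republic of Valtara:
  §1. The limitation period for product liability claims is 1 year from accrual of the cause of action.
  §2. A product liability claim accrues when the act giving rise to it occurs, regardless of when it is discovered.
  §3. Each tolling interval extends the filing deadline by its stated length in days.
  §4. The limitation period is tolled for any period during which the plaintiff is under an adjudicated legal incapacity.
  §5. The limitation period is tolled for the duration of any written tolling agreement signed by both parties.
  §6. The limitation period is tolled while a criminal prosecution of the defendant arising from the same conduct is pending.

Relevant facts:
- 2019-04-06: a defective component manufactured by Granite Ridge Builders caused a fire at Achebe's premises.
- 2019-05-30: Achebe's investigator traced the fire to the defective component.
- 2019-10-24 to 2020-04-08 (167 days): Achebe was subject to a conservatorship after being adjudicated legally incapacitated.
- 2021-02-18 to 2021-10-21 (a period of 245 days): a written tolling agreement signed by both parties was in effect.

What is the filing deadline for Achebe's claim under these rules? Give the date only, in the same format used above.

Because the rule ties accrual to occurrence, the claim accrued on 2019-04-06, not on the 2019-05-30 discovery date.
1 year from 2019-04-06 is 2020-04-06.
The plaintiff's legal incapacity from 2019-10-24 to 2020-04-08 tolled the period for 167 days, extending the deadline to 2020-09-20.
The written tolling agreement from 2021-02-18 to 2021-10-21 began after the period had already run on 2020-09-20, so it has no tolling effect.

2020-09-20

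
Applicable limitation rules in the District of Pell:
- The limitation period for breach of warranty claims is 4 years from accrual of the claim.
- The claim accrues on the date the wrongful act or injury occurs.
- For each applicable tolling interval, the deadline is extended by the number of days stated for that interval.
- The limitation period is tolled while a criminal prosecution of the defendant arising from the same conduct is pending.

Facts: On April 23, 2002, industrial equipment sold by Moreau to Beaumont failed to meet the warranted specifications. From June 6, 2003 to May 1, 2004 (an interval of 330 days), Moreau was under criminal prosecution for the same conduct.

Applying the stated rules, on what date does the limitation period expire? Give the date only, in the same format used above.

March 19, 2007

The claim accrued on April 23, 2002, when the wrongful act occurred.
The untolled deadline — 4 years after April 23, 2002 — is April 23, 2006.
The period was tolled for 330 days by the pending criminal prosecution (June 6, 2003 to May 1, 2004), pushing the deadline to March 19, 2007.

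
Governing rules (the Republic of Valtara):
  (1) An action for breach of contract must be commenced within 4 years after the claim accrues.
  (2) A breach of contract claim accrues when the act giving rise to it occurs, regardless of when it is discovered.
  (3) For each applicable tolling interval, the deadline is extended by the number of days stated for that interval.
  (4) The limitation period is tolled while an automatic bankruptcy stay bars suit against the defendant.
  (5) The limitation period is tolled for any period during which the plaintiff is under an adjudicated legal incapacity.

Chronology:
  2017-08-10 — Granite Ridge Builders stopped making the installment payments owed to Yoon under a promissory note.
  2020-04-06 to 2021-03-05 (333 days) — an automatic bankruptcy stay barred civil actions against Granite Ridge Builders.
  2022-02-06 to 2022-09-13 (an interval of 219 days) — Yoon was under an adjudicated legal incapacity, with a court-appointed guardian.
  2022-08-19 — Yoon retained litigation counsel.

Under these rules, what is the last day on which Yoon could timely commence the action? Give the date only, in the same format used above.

The claim accrued on 2017-08-10, when the wrongful act occurred.
The untolled deadline — 4 years after 2017-08-10 — is 2021-08-10.
The period was tolled for 333 days by the automatic bankruptcy stay (2020-04-06 to 2021-03-05), pushing the deadline to 2022-07-09.
The period was tolled for 219 days by the plaintiff's legal incapacity (2022-02-06 to 2022-09-13), pushing the deadline to 2023-02-13.
None of the other events listed affects the running of the period under the stated rules.

2023-02-13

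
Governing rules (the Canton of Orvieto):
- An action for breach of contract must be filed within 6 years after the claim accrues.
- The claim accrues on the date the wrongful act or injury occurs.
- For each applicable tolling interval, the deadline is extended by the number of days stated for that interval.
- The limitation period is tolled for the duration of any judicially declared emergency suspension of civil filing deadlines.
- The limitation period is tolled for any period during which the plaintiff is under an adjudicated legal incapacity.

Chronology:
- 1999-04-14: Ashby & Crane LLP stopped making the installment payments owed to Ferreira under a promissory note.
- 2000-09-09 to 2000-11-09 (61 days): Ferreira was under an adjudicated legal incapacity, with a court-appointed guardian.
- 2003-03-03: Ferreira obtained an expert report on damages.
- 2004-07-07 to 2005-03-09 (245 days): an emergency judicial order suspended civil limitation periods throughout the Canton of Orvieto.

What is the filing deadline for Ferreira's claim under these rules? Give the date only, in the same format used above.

2006-02-14

The claim accrued on 1999-04-14, when the wrongful act occurred.
Adding the 6 years base period to 1999-04-14 gives a deadline of 2005-04-14, before any tolling.
The period was tolled for 61 days by the plaintiff's legal incapacity (2000-09-09 to 2000-11-09), pushing the deadline to 2005-06-14.
Because the emergency suspension of filing deadlines ran from 2004-07-07 to 2005-03-09, the deadline is extended by 245 days to 2006-02-14.
Nothing else in the chronology tolls or restarts the period.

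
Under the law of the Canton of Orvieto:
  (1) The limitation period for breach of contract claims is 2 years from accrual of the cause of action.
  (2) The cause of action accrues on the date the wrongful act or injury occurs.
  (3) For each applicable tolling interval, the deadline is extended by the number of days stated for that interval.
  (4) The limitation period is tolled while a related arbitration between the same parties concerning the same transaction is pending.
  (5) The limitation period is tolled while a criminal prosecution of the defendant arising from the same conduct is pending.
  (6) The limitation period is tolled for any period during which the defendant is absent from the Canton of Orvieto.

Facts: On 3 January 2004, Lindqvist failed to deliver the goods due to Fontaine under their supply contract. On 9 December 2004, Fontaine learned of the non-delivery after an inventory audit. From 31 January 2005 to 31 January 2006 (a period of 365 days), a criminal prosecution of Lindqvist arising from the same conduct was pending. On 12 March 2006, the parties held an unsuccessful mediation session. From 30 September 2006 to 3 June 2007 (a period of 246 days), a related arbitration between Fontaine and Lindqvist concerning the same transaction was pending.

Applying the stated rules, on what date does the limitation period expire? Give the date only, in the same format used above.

6 September 2007

The claim accrued on 3 January 2004, when the wrongful act occurred; under the stated occurrence rule the 9 December 2004 discovery does not delay accrual.
2 years from 3 January 2004 is 3 January 2006.
Because the pending criminal prosecution ran from 31 January 2005 to 31 January 2006, the deadline is extended by 365 days to 3 January 2007.
The pending related arbitration from 30 September 2006 to 3 June 2007 tolled the period for 246 days, extending the deadline to 6 September 2007.
The other events in the timeline have no effect on the limitation period under the stated rules.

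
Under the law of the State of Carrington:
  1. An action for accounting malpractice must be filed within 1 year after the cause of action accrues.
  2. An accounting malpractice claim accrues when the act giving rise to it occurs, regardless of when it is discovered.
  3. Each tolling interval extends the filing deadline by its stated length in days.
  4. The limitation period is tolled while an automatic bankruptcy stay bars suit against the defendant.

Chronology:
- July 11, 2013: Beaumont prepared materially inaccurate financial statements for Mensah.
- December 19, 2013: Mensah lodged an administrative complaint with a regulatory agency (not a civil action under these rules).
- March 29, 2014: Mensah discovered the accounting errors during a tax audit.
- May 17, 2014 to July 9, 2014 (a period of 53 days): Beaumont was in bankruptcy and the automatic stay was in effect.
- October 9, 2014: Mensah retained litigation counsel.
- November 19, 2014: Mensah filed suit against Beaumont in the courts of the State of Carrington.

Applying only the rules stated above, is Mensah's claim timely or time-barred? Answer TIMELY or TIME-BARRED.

TIME-BARRED

Accrual is governed by the date of the act, so the period began to run on July 11, 2013; the later discovery on March 29, 2014 is irrelevant under the stated rule.
Adding the 1 year base period to July 11, 2013 gives a deadline of July 11, 2014, before any tolling.
Because the automatic bankruptcy stay ran from May 17, 2014 to July 9, 2014, the deadline is extended by 53 days to September 2, 2014.
The other events in the timeline have no effect on the limitation period under the stated rules.
Filing on November 19, 2014 missed the September 2, 2014 deadline — the action is time-barred.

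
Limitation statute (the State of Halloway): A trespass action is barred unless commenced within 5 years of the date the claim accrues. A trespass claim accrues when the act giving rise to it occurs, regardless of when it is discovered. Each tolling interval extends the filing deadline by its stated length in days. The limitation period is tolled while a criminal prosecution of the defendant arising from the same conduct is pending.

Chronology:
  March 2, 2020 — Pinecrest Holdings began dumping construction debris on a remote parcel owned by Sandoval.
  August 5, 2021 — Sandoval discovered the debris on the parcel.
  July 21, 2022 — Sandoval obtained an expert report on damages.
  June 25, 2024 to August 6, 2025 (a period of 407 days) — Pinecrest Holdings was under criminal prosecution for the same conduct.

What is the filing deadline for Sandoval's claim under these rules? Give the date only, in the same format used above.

April 13, 2026

Accrual is governed by the date of the act, so the period began to run on March 2, 2020; the later discovery on August 5, 2021 is irrelevant under the stated rule.
5 years from March 2, 2020 is March 2, 2025.
Because the pending criminal prosecution ran from June 25, 2024 to August 6, 2025, the deadline is extended by 407 days to April 13, 2026.
The other events in the timeline have no effect on the limitation period under the stated rules.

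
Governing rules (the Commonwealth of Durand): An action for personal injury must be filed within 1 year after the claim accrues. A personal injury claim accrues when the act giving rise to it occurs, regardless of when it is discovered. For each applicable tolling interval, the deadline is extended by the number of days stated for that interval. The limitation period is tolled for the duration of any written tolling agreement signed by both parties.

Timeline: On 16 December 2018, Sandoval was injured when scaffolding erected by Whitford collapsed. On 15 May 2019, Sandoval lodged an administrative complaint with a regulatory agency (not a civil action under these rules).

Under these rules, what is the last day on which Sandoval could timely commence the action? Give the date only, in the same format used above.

The claim accrued on 16 December 2018, the date of the act.
1 year from 16 December 2018 is 16 December 2019.
The other events in the timeline have no effect on the limitation period under the stated rules.

16 December 2019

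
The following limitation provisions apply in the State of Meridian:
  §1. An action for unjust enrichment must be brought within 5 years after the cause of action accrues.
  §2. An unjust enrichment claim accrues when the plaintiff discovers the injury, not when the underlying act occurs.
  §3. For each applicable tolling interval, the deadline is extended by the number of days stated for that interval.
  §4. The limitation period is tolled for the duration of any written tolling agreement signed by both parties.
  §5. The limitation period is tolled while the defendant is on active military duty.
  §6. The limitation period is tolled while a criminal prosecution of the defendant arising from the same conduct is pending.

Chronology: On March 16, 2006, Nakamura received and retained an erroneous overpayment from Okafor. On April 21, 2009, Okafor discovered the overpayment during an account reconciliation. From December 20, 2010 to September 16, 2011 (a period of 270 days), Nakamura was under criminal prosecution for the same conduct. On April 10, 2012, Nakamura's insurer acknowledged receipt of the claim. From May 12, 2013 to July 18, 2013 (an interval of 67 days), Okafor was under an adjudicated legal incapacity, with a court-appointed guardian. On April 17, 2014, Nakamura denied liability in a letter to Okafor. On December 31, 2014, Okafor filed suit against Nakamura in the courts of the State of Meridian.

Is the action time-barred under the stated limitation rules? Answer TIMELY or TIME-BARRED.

Accrual is tied to discovery, so the period began on April 21, 2009 rather than on March 16, 2006 when the act occurred.
Adding the 5 years base period to April 21, 2009 gives a deadline of April 21, 2014, before any tolling.
The period was tolled for 270 days by the pending criminal prosecution (December 20, 2010 to September 16, 2011), pushing the deadline to January 16, 2015.
The plaintiff's legal incapacity from May 12, 2013 to July 18, 2013 does not toll the period, because no stated rule makes the plaintiff's incapacity a tolling event.
None of the other events listed affects the running of the period under the stated rules.
Okafor filed on December 31, 2014, before the January 16, 2015 deadline, so the action is timely.

TIMELY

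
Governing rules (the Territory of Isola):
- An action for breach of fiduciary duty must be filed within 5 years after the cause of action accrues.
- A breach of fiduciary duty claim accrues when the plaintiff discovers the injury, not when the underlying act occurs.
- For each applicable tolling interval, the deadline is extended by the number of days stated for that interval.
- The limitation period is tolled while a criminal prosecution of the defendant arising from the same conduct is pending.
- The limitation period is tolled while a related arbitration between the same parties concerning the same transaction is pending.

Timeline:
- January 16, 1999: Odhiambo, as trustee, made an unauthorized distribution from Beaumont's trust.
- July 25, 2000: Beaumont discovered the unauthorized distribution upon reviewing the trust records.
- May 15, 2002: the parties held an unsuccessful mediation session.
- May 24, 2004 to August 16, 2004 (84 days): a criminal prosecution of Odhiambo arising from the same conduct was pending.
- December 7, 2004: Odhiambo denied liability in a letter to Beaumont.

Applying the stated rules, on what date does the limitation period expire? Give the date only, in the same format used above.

October 17, 2005

Under the discovery rule, the claim accrued on July 25, 2000, when Beaumont discovered the injury — not on the January 16, 1999 date of the underlying act.
The untolled deadline — 5 years after July 25, 2000 — is July 25, 2005.
The period was tolled for 84 days by the pending criminal prosecution (May 24, 2004 to August 16, 2004), pushing the deadline to October 17, 2005.
The other events in the timeline have no effect on the limitation period under the stated rules.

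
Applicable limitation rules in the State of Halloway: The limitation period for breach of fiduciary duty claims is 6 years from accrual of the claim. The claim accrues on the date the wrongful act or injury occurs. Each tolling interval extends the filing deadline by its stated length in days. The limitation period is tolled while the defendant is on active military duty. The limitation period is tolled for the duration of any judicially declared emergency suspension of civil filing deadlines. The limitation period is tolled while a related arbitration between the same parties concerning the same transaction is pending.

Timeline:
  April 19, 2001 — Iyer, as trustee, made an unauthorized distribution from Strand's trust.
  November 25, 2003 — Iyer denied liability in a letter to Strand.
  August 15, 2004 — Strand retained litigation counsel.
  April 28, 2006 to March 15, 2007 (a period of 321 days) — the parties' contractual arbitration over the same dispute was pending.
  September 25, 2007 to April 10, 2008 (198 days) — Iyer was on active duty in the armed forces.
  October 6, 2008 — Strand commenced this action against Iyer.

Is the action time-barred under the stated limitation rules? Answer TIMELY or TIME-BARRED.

The claim accrued on April 19, 2001, when the wrongful act occurred.
The untolled deadline — 6 years after April 19, 2001 — is April 19, 2007.
The period was tolled for 321 days by the pending related arbitration (April 28, 2006 to March 15, 2007), pushing the deadline to March 5, 2008.
The period was tolled for 198 days by the defendant's active military service (September 25, 2007 to April 10, 2008), pushing the deadline to September 19, 2008.
The other events in the timeline have no effect on the limitation period under the stated rules.
Strand filed on October 6, 2008, after the September 19, 2008 deadline, so the action is time-barred.

TIME-BARRED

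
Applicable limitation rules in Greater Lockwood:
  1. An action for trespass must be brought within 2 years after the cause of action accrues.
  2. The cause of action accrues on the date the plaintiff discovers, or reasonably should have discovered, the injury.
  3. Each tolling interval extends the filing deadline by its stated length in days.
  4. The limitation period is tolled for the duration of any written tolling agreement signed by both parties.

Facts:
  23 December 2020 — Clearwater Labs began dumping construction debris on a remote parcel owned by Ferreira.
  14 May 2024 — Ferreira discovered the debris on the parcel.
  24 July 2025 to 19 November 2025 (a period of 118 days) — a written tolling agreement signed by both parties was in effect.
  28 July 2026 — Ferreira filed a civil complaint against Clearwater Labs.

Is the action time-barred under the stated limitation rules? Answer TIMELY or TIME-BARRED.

TIMELY

Under the discovery rule, the claim accrued on 14 May 2024, when Ferreira discovered the injury — not on the 23 December 2020 date of the underlying act.
2 years from 14 May 2024 is 14 May 2026.
The period was tolled for 118 days by the written tolling agreement (24 July 2025 to 19 November 2025), pushing the deadline to 9 September 2026.
Filing on 28 July 2026 beat the 9 September 2026 deadline — the action is timely.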